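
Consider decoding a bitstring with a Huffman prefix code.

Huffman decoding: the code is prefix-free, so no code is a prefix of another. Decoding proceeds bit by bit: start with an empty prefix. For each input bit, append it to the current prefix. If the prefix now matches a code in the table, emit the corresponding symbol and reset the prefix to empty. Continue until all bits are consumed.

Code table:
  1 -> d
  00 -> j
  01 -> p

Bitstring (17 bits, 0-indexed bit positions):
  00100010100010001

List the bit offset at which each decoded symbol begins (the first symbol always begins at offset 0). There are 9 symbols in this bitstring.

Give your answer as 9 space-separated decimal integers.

Bit 0: prefix='0' (no match yet)
Bit 1: prefix='00' -> emit 'j', reset
Bit 2: prefix='1' -> emit 'd', reset
Bit 3: prefix='0' (no match yet)
Bit 4: prefix='00' -> emit 'j', reset
Bit 5: prefix='0' (no match yet)
Bit 6: prefix='01' -> emit 'p', reset
Bit 7: prefix='0' (no match yet)
Bit 8: prefix='01' -> emit 'p', reset
Bit 9: prefix='0' (no match yet)
Bit 10: prefix='00' -> emit 'j', reset
Bit 11: prefix='0' (no match yet)
Bit 12: prefix='01' -> emit 'p', reset
Bit 13: prefix='0' (no match yet)
Bit 14: prefix='00' -> emit 'j', reset
Bit 15: prefix='0' (no match yet)
Bit 16: prefix='01' -> emit 'p', reset

Answer: 0 2 3 5 7 9 11 13 15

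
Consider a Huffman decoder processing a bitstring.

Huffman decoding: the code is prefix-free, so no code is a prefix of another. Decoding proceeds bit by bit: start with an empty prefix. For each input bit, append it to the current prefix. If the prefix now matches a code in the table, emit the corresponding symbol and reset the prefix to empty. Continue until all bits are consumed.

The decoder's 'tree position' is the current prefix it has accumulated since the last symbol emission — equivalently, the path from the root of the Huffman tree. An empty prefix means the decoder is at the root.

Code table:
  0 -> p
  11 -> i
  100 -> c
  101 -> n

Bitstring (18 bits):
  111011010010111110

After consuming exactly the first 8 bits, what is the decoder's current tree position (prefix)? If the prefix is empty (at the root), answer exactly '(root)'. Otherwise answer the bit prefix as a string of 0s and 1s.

Bit 0: prefix='1' (no match yet)
Bit 1: prefix='11' -> emit 'i', reset
Bit 2: prefix='1' (no match yet)
Bit 3: prefix='10' (no match yet)
Bit 4: prefix='101' -> emit 'n', reset
Bit 5: prefix='1' (no match yet)
Bit 6: prefix='10' (no match yet)
Bit 7: prefix='101' -> emit 'n', reset

Answer: (root)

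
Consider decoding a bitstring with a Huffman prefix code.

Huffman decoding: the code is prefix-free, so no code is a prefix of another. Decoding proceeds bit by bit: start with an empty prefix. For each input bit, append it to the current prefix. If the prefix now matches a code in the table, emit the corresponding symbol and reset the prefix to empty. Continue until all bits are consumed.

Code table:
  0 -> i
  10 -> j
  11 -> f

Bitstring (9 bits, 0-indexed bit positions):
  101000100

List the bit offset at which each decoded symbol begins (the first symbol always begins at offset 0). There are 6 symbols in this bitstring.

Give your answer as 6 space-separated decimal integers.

Answer: 0 2 4 5 6 8

Derivation:
Bit 0: prefix='1' (no match yet)
Bit 1: prefix='10' -> emit 'j', reset
Bit 2: prefix='1' (no match yet)
Bit 3: prefix='10' -> emit 'j', reset
Bit 4: prefix='0' -> emit 'i', reset
Bit 5: prefix='0' -> emit 'i', reset
Bit 6: prefix='1' (no match yet)
Bit 7: prefix='10' -> emit 'j', reset
Bit 8: prefix='0' -> emit 'i', reset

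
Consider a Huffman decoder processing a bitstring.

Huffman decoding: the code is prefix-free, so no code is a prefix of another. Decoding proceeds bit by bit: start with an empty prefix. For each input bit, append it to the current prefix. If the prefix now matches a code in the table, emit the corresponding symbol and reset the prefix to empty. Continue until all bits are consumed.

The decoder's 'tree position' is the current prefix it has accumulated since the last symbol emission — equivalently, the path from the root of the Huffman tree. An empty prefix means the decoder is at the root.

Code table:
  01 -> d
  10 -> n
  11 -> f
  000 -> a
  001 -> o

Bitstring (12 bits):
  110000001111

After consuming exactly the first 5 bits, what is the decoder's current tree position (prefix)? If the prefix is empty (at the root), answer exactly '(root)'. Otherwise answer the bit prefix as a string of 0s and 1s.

Bit 0: prefix='1' (no match yet)
Bit 1: prefix='11' -> emit 'f', reset
Bit 2: prefix='0' (no match yet)
Bit 3: prefix='00' (no match yet)
Bit 4: prefix='000' -> emit 'a', reset

Answer: (root)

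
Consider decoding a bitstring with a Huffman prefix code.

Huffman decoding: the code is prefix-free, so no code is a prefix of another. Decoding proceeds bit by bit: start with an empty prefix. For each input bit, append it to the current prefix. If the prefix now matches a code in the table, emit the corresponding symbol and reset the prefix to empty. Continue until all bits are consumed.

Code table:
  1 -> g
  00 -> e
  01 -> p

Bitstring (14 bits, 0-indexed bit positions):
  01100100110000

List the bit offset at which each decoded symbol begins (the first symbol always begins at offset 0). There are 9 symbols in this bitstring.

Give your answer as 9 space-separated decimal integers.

Answer: 0 2 3 5 6 8 9 10 12

Derivation:
Bit 0: prefix='0' (no match yet)
Bit 1: prefix='01' -> emit 'p', reset
Bit 2: prefix='1' -> emit 'g', reset
Bit 3: prefix='0' (no match yet)
Bit 4: prefix='00' -> emit 'e', reset
Bit 5: prefix='1' -> emit 'g', reset
Bit 6: prefix='0' (no match yet)
Bit 7: prefix='00' -> emit 'e', reset
Bit 8: prefix='1' -> emit 'g', reset
Bit 9: prefix='1' -> emit 'g', reset
Bit 10: prefix='0' (no match yet)
Bit 11: prefix='00' -> emit 'e', reset
Bit 12: prefix='0' (no match yet)
Bit 13: prefix='00' -> emit 'e', reset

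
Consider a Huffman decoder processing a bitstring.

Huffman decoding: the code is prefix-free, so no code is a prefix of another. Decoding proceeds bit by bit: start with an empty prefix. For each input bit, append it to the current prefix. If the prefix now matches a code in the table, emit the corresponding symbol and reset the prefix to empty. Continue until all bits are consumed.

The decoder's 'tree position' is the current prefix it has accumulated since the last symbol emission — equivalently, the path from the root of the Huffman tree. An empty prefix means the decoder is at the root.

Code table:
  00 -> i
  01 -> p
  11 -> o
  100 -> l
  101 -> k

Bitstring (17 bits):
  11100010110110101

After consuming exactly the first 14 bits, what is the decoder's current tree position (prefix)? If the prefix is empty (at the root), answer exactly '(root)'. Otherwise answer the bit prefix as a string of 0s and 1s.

Bit 0: prefix='1' (no match yet)
Bit 1: prefix='11' -> emit 'o', reset
Bit 2: prefix='1' (no match yet)
Bit 3: prefix='10' (no match yet)
Bit 4: prefix='100' -> emit 'l', reset
Bit 5: prefix='0' (no match yet)
Bit 6: prefix='01' -> emit 'p', reset
Bit 7: prefix='0' (no match yet)
Bit 8: prefix='01' -> emit 'p', reset
Bit 9: prefix='1' (no match yet)
Bit 10: prefix='10' (no match yet)
Bit 11: prefix='101' -> emit 'k', reset
Bit 12: prefix='1' (no match yet)
Bit 13: prefix='10' (no match yet)

Answer: 10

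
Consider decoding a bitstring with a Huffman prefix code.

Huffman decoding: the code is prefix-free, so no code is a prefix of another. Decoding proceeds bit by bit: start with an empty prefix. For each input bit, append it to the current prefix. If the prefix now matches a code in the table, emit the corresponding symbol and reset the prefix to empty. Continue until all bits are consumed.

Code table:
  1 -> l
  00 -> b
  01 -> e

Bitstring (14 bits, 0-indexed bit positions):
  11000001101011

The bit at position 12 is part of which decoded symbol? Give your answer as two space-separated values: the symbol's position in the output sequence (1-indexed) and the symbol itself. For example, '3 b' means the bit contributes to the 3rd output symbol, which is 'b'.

Bit 0: prefix='1' -> emit 'l', reset
Bit 1: prefix='1' -> emit 'l', reset
Bit 2: prefix='0' (no match yet)
Bit 3: prefix='00' -> emit 'b', reset
Bit 4: prefix='0' (no match yet)
Bit 5: prefix='00' -> emit 'b', reset
Bit 6: prefix='0' (no match yet)
Bit 7: prefix='01' -> emit 'e', reset
Bit 8: prefix='1' -> emit 'l', reset
Bit 9: prefix='0' (no match yet)
Bit 10: prefix='01' -> emit 'e', reset
Bit 11: prefix='0' (no match yet)
Bit 12: prefix='01' -> emit 'e', reset
Bit 13: prefix='1' -> emit 'l', reset

Answer: 8 e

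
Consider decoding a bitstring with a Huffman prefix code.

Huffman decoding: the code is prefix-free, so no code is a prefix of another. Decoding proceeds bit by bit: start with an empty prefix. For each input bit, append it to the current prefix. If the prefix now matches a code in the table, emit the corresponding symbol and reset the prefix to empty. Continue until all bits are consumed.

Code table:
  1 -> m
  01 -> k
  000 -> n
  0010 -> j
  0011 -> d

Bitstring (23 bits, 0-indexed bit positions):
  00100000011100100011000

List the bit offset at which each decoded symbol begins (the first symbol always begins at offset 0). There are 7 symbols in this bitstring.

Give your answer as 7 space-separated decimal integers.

Answer: 0 4 7 11 12 16 20

Derivation:
Bit 0: prefix='0' (no match yet)
Bit 1: prefix='00' (no match yet)
Bit 2: prefix='001' (no match yet)
Bit 3: prefix='0010' -> emit 'j', reset
Bit 4: prefix='0' (no match yet)
Bit 5: prefix='00' (no match yet)
Bit 6: prefix='000' -> emit 'n', reset
Bit 7: prefix='0' (no match yet)
Bit 8: prefix='00' (no match yet)
Bit 9: prefix='001' (no match yet)
Bit 10: prefix='0011' -> emit 'd', reset
Bit 11: prefix='1' -> emit 'm', reset
Bit 12: prefix='0' (no match yet)
Bit 13: prefix='00' (no match yet)
Bit 14: prefix='001' (no match yet)
Bit 15: prefix='0010' -> emit 'j', reset
Bit 16: prefix='0' (no match yet)
Bit 17: prefix='00' (no match yet)
Bit 18: prefix='001' (no match yet)
Bit 19: prefix='0011' -> emit 'd', reset
Bit 20: prefix='0' (no match yet)
Bit 21: prefix='00' (no match yet)
Bit 22: prefix='000' -> emit 'n', reset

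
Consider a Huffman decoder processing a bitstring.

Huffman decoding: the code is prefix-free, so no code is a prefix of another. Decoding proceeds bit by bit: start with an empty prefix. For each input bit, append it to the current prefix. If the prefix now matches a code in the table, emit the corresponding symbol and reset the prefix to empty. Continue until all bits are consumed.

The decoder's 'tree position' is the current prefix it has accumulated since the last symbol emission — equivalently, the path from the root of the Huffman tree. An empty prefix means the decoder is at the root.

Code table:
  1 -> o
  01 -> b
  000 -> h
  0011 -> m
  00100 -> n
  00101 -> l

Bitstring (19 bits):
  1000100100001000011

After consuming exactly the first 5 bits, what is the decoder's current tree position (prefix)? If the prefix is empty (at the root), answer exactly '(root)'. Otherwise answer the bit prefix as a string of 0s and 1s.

Answer: (root)

Derivation:
Bit 0: prefix='1' -> emit 'o', reset
Bit 1: prefix='0' (no match yet)
Bit 2: prefix='00' (no match yet)
Bit 3: prefix='000' -> emit 'h', reset
Bit 4: prefix='1' -> emit 'o', reset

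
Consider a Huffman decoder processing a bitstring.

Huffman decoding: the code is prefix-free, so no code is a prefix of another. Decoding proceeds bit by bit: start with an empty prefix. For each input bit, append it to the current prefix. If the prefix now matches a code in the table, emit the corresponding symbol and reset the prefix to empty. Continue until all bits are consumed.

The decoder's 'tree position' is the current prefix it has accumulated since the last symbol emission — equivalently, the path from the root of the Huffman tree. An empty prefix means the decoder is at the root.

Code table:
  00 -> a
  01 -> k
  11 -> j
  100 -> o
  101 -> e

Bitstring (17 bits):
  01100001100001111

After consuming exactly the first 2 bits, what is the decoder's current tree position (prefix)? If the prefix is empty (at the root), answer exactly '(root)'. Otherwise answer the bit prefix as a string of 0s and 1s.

Bit 0: prefix='0' (no match yet)
Bit 1: prefix='01' -> emit 'k', reset

Answer: (root)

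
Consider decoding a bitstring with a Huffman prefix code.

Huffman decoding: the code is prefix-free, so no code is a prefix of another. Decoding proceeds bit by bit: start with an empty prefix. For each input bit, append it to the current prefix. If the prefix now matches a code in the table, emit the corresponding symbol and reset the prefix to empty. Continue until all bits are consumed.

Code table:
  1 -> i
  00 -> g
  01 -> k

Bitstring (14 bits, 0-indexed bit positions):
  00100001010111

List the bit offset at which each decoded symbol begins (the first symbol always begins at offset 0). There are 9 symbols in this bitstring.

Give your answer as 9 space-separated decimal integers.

Answer: 0 2 3 5 7 8 10 12 13

Derivation:
Bit 0: prefix='0' (no match yet)
Bit 1: prefix='00' -> emit 'g', reset
Bit 2: prefix='1' -> emit 'i', reset
Bit 3: prefix='0' (no match yet)
Bit 4: prefix='00' -> emit 'g', reset
Bit 5: prefix='0' (no match yet)
Bit 6: prefix='00' -> emit 'g', reset
Bit 7: prefix='1' -> emit 'i', reset
Bit 8: prefix='0' (no match yet)
Bit 9: prefix='01' -> emit 'k', reset
Bit 10: prefix='0' (no match yet)
Bit 11: prefix='01' -> emit 'k', reset
Bit 12: prefix='1' -> emit 'i', reset
Bit 13: prefix='1' -> emit 'i', reset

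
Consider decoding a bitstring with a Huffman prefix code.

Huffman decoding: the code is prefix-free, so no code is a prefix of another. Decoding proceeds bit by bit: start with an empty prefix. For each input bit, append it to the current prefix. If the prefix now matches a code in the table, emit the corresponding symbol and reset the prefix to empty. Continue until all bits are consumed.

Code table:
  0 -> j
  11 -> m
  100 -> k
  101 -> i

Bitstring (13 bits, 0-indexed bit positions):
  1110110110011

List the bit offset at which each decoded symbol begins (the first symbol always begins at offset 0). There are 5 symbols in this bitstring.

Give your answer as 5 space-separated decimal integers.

Bit 0: prefix='1' (no match yet)
Bit 1: prefix='11' -> emit 'm', reset
Bit 2: prefix='1' (no match yet)
Bit 3: prefix='10' (no match yet)
Bit 4: prefix='101' -> emit 'i', reset
Bit 5: prefix='1' (no match yet)
Bit 6: prefix='10' (no match yet)
Bit 7: prefix='101' -> emit 'i', reset
Bit 8: prefix='1' (no match yet)
Bit 9: prefix='10' (no match yet)
Bit 10: prefix='100' -> emit 'k', reset
Bit 11: prefix='1' (no match yet)
Bit 12: prefix='11' -> emit 'm', reset

Answer: 0 2 5 8 11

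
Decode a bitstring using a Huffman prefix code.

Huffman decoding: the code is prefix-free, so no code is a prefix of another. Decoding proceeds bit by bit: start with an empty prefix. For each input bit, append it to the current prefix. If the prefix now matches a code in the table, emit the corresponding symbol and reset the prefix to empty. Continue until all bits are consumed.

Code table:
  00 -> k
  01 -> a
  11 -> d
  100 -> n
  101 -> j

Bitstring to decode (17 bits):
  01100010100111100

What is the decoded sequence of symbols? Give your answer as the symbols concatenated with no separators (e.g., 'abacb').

Answer: anaakddk

Derivation:
Bit 0: prefix='0' (no match yet)
Bit 1: prefix='01' -> emit 'a', reset
Bit 2: prefix='1' (no match yet)
Bit 3: prefix='10' (no match yet)
Bit 4: prefix='100' -> emit 'n', reset
Bit 5: prefix='0' (no match yet)
Bit 6: prefix='01' -> emit 'a', reset
Bit 7: prefix='0' (no match yet)
Bit 8: prefix='01' -> emit 'a', reset
Bit 9: prefix='0' (no match yet)
Bit 10: prefix='00' -> emit 'k', reset
Bit 11: prefix='1' (no match yet)
Bit 12: prefix='11' -> emit 'd', reset
Bit 13: prefix='1' (no match yet)
Bit 14: prefix='11' -> emit 'd', reset
Bit 15: prefix='0' (no match yet)
Bit 16: prefix='00' -> emit 'k', reset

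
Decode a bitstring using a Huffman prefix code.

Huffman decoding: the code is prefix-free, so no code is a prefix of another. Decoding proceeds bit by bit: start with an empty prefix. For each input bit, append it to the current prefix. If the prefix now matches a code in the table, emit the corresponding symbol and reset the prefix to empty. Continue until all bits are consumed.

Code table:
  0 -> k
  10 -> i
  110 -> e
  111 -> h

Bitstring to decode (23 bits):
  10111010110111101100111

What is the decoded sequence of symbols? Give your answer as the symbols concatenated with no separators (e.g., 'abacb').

Bit 0: prefix='1' (no match yet)
Bit 1: prefix='10' -> emit 'i', reset
Bit 2: prefix='1' (no match yet)
Bit 3: prefix='11' (no match yet)
Bit 4: prefix='111' -> emit 'h', reset
Bit 5: prefix='0' -> emit 'k', reset
Bit 6: prefix='1' (no match yet)
Bit 7: prefix='10' -> emit 'i', reset
Bit 8: prefix='1' (no match yet)
Bit 9: prefix='11' (no match yet)
Bit 10: prefix='110' -> emit 'e', reset
Bit 11: prefix='1' (no match yet)
Bit 12: prefix='11' (no match yet)
Bit 13: prefix='111' -> emit 'h', reset
Bit 14: prefix='1' (no match yet)
Bit 15: prefix='10' -> emit 'i', reset
Bit 16: prefix='1' (no match yet)
Bit 17: prefix='11' (no match yet)
Bit 18: prefix='110' -> emit 'e', reset
Bit 19: prefix='0' -> emit 'k', reset
Bit 20: prefix='1' (no match yet)
Bit 21: prefix='11' (no match yet)
Bit 22: prefix='111' -> emit 'h', reset

Answer: ihkiehiekh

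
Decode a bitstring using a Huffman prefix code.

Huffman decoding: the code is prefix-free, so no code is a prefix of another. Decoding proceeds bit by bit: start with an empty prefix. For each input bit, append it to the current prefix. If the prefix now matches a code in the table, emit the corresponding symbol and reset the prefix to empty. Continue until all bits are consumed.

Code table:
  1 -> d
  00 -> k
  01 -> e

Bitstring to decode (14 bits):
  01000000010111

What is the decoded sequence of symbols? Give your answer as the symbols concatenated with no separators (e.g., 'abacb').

Bit 0: prefix='0' (no match yet)
Bit 1: prefix='01' -> emit 'e', reset
Bit 2: prefix='0' (no match yet)
Bit 3: prefix='00' -> emit 'k', reset
Bit 4: prefix='0' (no match yet)
Bit 5: prefix='00' -> emit 'k', reset
Bit 6: prefix='0' (no match yet)
Bit 7: prefix='00' -> emit 'k', reset
Bit 8: prefix='0' (no match yet)
Bit 9: prefix='01' -> emit 'e', reset
Bit 10: prefix='0' (no match yet)
Bit 11: prefix='01' -> emit 'e', reset
Bit 12: prefix='1' -> emit 'd', reset
Bit 13: prefix='1' -> emit 'd', reset

Answer: ekkkeedd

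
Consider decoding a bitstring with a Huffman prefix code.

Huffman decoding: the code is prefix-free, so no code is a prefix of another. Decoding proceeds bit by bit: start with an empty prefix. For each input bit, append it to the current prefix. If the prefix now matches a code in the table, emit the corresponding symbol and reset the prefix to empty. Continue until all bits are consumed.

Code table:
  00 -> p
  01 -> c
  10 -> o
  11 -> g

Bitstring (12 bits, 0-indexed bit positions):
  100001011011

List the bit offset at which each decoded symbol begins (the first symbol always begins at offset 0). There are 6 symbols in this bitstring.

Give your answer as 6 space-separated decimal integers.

Bit 0: prefix='1' (no match yet)
Bit 1: prefix='10' -> emit 'o', reset
Bit 2: prefix='0' (no match yet)
Bit 3: prefix='00' -> emit 'p', reset
Bit 4: prefix='0' (no match yet)
Bit 5: prefix='01' -> emit 'c', reset
Bit 6: prefix='0' (no match yet)
Bit 7: prefix='01' -> emit 'c', reset
Bit 8: prefix='1' (no match yet)
Bit 9: prefix='10' -> emit 'o', reset
Bit 10: prefix='1' (no match yet)
Bit 11: prefix='11' -> emit 'g', reset

Answer: 0 2 4 6 8 10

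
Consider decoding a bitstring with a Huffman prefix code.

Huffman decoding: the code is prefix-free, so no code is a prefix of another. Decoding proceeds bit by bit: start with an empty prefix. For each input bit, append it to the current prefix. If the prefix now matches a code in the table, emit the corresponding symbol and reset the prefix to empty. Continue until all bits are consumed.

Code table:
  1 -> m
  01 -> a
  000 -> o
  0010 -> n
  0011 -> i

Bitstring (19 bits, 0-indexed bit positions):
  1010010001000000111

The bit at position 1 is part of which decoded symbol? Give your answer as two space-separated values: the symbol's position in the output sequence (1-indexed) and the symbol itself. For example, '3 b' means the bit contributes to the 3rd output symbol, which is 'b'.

Bit 0: prefix='1' -> emit 'm', reset
Bit 1: prefix='0' (no match yet)
Bit 2: prefix='01' -> emit 'a', reset
Bit 3: prefix='0' (no match yet)
Bit 4: prefix='00' (no match yet)
Bit 5: prefix='001' (no match yet)

Answer: 2 a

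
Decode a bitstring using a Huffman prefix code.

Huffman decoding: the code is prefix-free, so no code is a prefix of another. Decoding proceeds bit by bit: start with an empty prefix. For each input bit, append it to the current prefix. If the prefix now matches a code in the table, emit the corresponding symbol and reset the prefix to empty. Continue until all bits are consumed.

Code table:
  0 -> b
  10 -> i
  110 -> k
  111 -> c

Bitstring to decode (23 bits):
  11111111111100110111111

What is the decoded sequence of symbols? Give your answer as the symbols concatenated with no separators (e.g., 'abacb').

Answer: ccccbbkcc

Derivation:
Bit 0: prefix='1' (no match yet)
Bit 1: prefix='11' (no match yet)
Bit 2: prefix='111' -> emit 'c', reset
Bit 3: prefix='1' (no match yet)
Bit 4: prefix='11' (no match yet)
Bit 5: prefix='111' -> emit 'c', reset
Bit 6: prefix='1' (no match yet)
Bit 7: prefix='11' (no match yet)
Bit 8: prefix='111' -> emit 'c', reset
Bit 9: prefix='1' (no match yet)
Bit 10: prefix='11' (no match yet)
Bit 11: prefix='111' -> emit 'c', reset
Bit 12: prefix='0' -> emit 'b', reset
Bit 13: prefix='0' -> emit 'b', reset
Bit 14: prefix='1' (no match yet)
Bit 15: prefix='11' (no match yet)
Bit 16: prefix='110' -> emit 'k', reset
Bit 17: prefix='1' (no match yet)
Bit 18: prefix='11' (no match yet)
Bit 19: prefix='111' -> emit 'c', reset
Bit 20: prefix='1' (no match yet)
Bit 21: prefix='11' (no match yet)
Bit 22: prefix='111' -> emit 'c', reset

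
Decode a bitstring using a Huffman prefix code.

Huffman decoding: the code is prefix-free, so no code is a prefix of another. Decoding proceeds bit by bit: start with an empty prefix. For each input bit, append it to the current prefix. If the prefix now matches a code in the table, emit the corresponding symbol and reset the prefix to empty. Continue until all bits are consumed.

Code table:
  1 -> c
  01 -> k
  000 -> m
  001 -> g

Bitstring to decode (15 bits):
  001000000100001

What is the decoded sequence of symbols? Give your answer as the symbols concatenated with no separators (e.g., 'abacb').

Answer: gmmcmk

Derivation:
Bit 0: prefix='0' (no match yet)
Bit 1: prefix='00' (no match yet)
Bit 2: prefix='001' -> emit 'g', reset
Bit 3: prefix='0' (no match yet)
Bit 4: prefix='00' (no match yet)
Bit 5: prefix='000' -> emit 'm', reset
Bit 6: prefix='0' (no match yet)
Bit 7: prefix='00' (no match yet)
Bit 8: prefix='000' -> emit 'm', reset
Bit 9: prefix='1' -> emit 'c', reset
Bit 10: prefix='0' (no match yet)
Bit 11: prefix='00' (no match yet)
Bit 12: prefix='000' -> emit 'm', reset
Bit 13: prefix='0' (no match yet)
Bit 14: prefix='01' -> emit 'k', reset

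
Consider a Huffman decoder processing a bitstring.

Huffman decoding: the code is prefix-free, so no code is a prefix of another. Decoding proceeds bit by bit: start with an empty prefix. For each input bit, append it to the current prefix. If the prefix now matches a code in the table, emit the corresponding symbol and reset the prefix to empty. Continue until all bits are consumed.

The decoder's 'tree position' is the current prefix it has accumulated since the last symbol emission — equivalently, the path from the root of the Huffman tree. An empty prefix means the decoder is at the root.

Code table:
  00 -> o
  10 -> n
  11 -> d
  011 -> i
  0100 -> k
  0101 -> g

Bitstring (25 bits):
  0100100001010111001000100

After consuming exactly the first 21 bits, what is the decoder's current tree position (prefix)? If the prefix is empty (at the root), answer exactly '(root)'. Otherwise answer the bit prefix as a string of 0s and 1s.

Answer: (root)

Derivation:
Bit 0: prefix='0' (no match yet)
Bit 1: prefix='01' (no match yet)
Bit 2: prefix='010' (no match yet)
Bit 3: prefix='0100' -> emit 'k', reset
Bit 4: prefix='1' (no match yet)
Bit 5: prefix='10' -> emit 'n', reset
Bit 6: prefix='0' (no match yet)
Bit 7: prefix='00' -> emit 'o', reset
Bit 8: prefix='0' (no match yet)
Bit 9: prefix='01' (no match yet)
Bit 10: prefix='010' (no match yet)
Bit 11: prefix='0101' -> emit 'g', reset
Bit 12: prefix='0' (no match yet)
Bit 13: prefix='01' (no match yet)
Bit 14: prefix='011' -> emit 'i', reset
Bit 15: prefix='1' (no match yet)
Bit 16: prefix='10' -> emit 'n', reset
Bit 17: prefix='0' (no match yet)
Bit 18: prefix='01' (no match yet)
Bit 19: prefix='010' (no match yet)
Bit 20: prefix='0100' -> emit 'k', reset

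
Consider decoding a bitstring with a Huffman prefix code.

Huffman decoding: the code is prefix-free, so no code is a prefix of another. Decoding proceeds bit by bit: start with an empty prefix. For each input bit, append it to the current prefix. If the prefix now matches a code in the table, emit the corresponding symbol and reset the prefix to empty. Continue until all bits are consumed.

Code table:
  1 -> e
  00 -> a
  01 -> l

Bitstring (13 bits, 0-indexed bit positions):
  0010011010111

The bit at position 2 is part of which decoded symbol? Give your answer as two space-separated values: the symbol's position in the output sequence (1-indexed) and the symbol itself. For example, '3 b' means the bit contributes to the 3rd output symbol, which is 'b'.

Bit 0: prefix='0' (no match yet)
Bit 1: prefix='00' -> emit 'a', reset
Bit 2: prefix='1' -> emit 'e', reset
Bit 3: prefix='0' (no match yet)
Bit 4: prefix='00' -> emit 'a', reset
Bit 5: prefix='1' -> emit 'e', reset
Bit 6: prefix='1' -> emit 'e', reset

Answer: 2 e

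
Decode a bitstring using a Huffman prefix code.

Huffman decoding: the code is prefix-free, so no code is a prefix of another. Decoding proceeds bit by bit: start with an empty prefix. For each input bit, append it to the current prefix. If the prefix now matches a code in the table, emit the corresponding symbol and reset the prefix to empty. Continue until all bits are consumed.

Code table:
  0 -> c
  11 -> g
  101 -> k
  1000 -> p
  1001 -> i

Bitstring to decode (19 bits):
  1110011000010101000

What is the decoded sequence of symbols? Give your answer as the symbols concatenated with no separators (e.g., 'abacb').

Bit 0: prefix='1' (no match yet)
Bit 1: prefix='11' -> emit 'g', reset
Bit 2: prefix='1' (no match yet)
Bit 3: prefix='10' (no match yet)
Bit 4: prefix='100' (no match yet)
Bit 5: prefix='1001' -> emit 'i', reset
Bit 6: prefix='1' (no match yet)
Bit 7: prefix='10' (no match yet)
Bit 8: prefix='100' (no match yet)
Bit 9: prefix='1000' -> emit 'p', reset
Bit 10: prefix='0' -> emit 'c', reset
Bit 11: prefix='1' (no match yet)
Bit 12: prefix='10' (no match yet)
Bit 13: prefix='101' -> emit 'k', reset
Bit 14: prefix='0' -> emit 'c', reset
Bit 15: prefix='1' (no match yet)
Bit 16: prefix='10' (no match yet)
Bit 17: prefix='100' (no match yet)
Bit 18: prefix='1000' -> emit 'p', reset

Answer: gipckcp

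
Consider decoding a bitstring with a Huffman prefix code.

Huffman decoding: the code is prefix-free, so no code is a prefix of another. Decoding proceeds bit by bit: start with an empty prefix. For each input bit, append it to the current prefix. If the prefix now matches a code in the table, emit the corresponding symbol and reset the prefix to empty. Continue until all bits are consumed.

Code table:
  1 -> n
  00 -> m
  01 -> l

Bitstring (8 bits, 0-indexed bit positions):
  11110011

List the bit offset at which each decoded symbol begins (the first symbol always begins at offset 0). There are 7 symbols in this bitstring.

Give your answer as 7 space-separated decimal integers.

Answer: 0 1 2 3 4 6 7

Derivation:
Bit 0: prefix='1' -> emit 'n', reset
Bit 1: prefix='1' -> emit 'n', reset
Bit 2: prefix='1' -> emit 'n', reset
Bit 3: prefix='1' -> emit 'n', reset
Bit 4: prefix='0' (no match yet)
Bit 5: prefix='00' -> emit 'm', reset
Bit 6: prefix='1' -> emit 'n', reset
Bit 7: prefix='1' -> emit 'n', reset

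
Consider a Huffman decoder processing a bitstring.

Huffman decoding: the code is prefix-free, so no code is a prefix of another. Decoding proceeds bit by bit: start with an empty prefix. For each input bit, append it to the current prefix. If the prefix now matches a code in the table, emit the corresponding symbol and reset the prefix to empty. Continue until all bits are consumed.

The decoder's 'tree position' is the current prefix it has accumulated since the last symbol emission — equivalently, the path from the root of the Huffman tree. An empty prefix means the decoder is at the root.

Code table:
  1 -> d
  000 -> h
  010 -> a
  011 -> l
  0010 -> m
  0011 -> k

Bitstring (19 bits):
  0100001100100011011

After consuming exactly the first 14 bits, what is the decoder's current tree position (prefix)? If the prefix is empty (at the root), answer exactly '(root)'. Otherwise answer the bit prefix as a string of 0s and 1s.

Bit 0: prefix='0' (no match yet)
Bit 1: prefix='01' (no match yet)
Bit 2: prefix='010' -> emit 'a', reset
Bit 3: prefix='0' (no match yet)
Bit 4: prefix='00' (no match yet)
Bit 5: prefix='000' -> emit 'h', reset
Bit 6: prefix='1' -> emit 'd', reset
Bit 7: prefix='1' -> emit 'd', reset
Bit 8: prefix='0' (no match yet)
Bit 9: prefix='00' (no match yet)
Bit 10: prefix='001' (no match yet)
Bit 11: prefix='0010' -> emit 'm', reset
Bit 12: prefix='0' (no match yet)
Bit 13: prefix='00' (no match yet)

Answer: 00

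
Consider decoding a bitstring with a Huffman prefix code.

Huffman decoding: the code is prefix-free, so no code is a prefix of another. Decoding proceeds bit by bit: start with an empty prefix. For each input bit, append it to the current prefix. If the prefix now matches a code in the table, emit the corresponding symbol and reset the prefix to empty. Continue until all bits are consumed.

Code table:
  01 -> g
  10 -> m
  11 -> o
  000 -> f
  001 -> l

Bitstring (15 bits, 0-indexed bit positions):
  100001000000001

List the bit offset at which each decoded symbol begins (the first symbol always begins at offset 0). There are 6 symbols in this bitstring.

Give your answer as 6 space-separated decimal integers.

Answer: 0 2 5 7 10 13

Derivation:
Bit 0: prefix='1' (no match yet)
Bit 1: prefix='10' -> emit 'm', reset
Bit 2: prefix='0' (no match yet)
Bit 3: prefix='00' (no match yet)
Bit 4: prefix='000' -> emit 'f', reset
Bit 5: prefix='1' (no match yet)
Bit 6: prefix='10' -> emit 'm', reset
Bit 7: prefix='0' (no match yet)
Bit 8: prefix='00' (no match yet)
Bit 9: prefix='000' -> emit 'f', reset
Bit 10: prefix='0' (no match yet)
Bit 11: prefix='00' (no match yet)
Bit 12: prefix='000' -> emit 'f', reset
Bit 13: prefix='0' (no match yet)
Bit 14: prefix='01' -> emit 'g', reset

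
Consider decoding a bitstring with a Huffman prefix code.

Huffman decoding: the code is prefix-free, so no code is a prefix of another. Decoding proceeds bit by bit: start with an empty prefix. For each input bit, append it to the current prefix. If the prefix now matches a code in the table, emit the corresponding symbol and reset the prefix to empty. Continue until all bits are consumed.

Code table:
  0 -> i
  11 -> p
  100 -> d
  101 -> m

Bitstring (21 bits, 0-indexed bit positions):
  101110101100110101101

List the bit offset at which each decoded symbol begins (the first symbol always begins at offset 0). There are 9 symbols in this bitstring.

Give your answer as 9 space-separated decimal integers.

Bit 0: prefix='1' (no match yet)
Bit 1: prefix='10' (no match yet)
Bit 2: prefix='101' -> emit 'm', reset
Bit 3: prefix='1' (no match yet)
Bit 4: prefix='11' -> emit 'p', reset
Bit 5: prefix='0' -> emit 'i', reset
Bit 6: prefix='1' (no match yet)
Bit 7: prefix='10' (no match yet)
Bit 8: prefix='101' -> emit 'm', reset
Bit 9: prefix='1' (no match yet)
Bit 10: prefix='10' (no match yet)
Bit 11: prefix='100' -> emit 'd', reset
Bit 12: prefix='1' (no match yet)
Bit 13: prefix='11' -> emit 'p', reset
Bit 14: prefix='0' -> emit 'i', reset
Bit 15: prefix='1' (no match yet)
Bit 16: prefix='10' (no match yet)
Bit 17: prefix='101' -> emit 'm', reset
Bit 18: prefix='1' (no match yet)
Bit 19: prefix='10' (no match yet)
Bit 20: prefix='101' -> emit 'm', reset

Answer: 0 3 5 6 9 12 14 15 18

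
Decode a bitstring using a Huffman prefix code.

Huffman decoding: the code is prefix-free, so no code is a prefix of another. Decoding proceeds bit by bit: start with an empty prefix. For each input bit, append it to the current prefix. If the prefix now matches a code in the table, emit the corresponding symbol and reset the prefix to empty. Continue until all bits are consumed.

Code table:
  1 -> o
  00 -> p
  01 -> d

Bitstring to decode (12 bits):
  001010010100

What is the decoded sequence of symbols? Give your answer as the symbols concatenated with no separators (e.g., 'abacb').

Bit 0: prefix='0' (no match yet)
Bit 1: prefix='00' -> emit 'p', reset
Bit 2: prefix='1' -> emit 'o', reset
Bit 3: prefix='0' (no match yet)
Bit 4: prefix='01' -> emit 'd', reset
Bit 5: prefix='0' (no match yet)
Bit 6: prefix='00' -> emit 'p', reset
Bit 7: prefix='1' -> emit 'o', reset
Bit 8: prefix='0' (no match yet)
Bit 9: prefix='01' -> emit 'd', reset
Bit 10: prefix='0' (no match yet)
Bit 11: prefix='00' -> emit 'p', reset

Answer: podpodp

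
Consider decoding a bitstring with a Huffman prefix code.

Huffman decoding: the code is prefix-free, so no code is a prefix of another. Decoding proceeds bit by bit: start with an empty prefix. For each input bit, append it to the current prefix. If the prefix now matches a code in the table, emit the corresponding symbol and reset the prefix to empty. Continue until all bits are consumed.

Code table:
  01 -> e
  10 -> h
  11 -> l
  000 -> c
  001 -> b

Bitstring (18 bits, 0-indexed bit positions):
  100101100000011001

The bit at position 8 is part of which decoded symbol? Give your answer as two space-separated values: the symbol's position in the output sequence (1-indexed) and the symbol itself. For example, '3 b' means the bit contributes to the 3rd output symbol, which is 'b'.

Answer: 5 c

Derivation:
Bit 0: prefix='1' (no match yet)
Bit 1: prefix='10' -> emit 'h', reset
Bit 2: prefix='0' (no match yet)
Bit 3: prefix='01' -> emit 'e', reset
Bit 4: prefix='0' (no match yet)
Bit 5: prefix='01' -> emit 'e', reset
Bit 6: prefix='1' (no match yet)
Bit 7: prefix='10' -> emit 'h', reset
Bit 8: prefix='0' (no match yet)
Bit 9: prefix='00' (no match yet)
Bit 10: prefix='000' -> emit 'c', reset
Bit 11: prefix='0' (no match yet)
Bit 12: prefix='00' (no match yet)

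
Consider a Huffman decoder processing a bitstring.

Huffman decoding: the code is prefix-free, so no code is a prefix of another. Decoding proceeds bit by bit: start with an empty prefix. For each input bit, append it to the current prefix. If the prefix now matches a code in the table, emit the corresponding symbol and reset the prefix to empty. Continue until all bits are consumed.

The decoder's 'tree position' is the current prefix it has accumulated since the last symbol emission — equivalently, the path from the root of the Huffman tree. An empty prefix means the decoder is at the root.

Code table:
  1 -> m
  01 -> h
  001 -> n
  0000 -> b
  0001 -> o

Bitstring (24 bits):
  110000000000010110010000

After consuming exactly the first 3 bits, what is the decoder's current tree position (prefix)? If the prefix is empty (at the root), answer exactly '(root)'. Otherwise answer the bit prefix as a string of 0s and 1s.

Answer: 0

Derivation:
Bit 0: prefix='1' -> emit 'm', reset
Bit 1: prefix='1' -> emit 'm', reset
Bit 2: prefix='0' (no match yet)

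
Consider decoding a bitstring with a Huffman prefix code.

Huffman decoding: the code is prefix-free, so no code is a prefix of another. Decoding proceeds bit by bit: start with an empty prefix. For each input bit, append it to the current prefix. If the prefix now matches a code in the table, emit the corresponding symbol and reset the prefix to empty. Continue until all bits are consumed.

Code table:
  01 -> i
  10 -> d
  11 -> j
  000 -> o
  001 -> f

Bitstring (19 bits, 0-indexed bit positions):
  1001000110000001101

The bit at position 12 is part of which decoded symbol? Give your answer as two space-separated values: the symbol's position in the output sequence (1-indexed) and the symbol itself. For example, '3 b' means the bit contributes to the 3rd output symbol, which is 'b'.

Bit 0: prefix='1' (no match yet)
Bit 1: prefix='10' -> emit 'd', reset
Bit 2: prefix='0' (no match yet)
Bit 3: prefix='01' -> emit 'i', reset
Bit 4: prefix='0' (no match yet)
Bit 5: prefix='00' (no match yet)
Bit 6: prefix='000' -> emit 'o', reset
Bit 7: prefix='1' (no match yet)
Bit 8: prefix='11' -> emit 'j', reset
Bit 9: prefix='0' (no match yet)
Bit 10: prefix='00' (no match yet)
Bit 11: prefix='000' -> emit 'o', reset
Bit 12: prefix='0' (no match yet)
Bit 13: prefix='00' (no match yet)
Bit 14: prefix='000' -> emit 'o', reset
Bit 15: prefix='1' (no match yet)
Bit 16: prefix='11' -> emit 'j', reset

Answer: 6 o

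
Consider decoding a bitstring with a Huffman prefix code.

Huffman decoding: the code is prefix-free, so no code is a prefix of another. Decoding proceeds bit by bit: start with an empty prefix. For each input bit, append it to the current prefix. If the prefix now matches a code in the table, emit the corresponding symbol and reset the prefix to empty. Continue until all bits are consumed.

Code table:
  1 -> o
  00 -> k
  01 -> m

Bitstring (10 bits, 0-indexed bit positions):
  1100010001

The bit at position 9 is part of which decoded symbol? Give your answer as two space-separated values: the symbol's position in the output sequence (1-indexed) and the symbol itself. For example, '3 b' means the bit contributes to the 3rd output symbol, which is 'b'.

Answer: 6 m

Derivation:
Bit 0: prefix='1' -> emit 'o', reset
Bit 1: prefix='1' -> emit 'o', reset
Bit 2: prefix='0' (no match yet)
Bit 3: prefix='00' -> emit 'k', reset
Bit 4: prefix='0' (no match yet)
Bit 5: prefix='01' -> emit 'm', reset
Bit 6: prefix='0' (no match yet)
Bit 7: prefix='00' -> emit 'k', reset
Bit 8: prefix='0' (no match yet)
Bit 9: prefix='01' -> emit 'm', reset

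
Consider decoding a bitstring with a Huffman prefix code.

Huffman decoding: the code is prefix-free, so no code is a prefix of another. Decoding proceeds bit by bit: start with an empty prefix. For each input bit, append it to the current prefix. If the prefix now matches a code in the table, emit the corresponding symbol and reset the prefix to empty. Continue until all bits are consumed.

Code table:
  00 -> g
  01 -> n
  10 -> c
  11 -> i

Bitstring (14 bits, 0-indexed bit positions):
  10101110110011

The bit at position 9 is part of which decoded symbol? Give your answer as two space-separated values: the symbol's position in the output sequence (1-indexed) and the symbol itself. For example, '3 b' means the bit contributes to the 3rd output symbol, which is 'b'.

Bit 0: prefix='1' (no match yet)
Bit 1: prefix='10' -> emit 'c', reset
Bit 2: prefix='1' (no match yet)
Bit 3: prefix='10' -> emit 'c', reset
Bit 4: prefix='1' (no match yet)
Bit 5: prefix='11' -> emit 'i', reset
Bit 6: prefix='1' (no match yet)
Bit 7: prefix='10' -> emit 'c', reset
Bit 8: prefix='1' (no match yet)
Bit 9: prefix='11' -> emit 'i', reset
Bit 10: prefix='0' (no match yet)
Bit 11: prefix='00' -> emit 'g', reset
Bit 12: prefix='1' (no match yet)
Bit 13: prefix='11' -> emit 'i', reset

Answer: 5 i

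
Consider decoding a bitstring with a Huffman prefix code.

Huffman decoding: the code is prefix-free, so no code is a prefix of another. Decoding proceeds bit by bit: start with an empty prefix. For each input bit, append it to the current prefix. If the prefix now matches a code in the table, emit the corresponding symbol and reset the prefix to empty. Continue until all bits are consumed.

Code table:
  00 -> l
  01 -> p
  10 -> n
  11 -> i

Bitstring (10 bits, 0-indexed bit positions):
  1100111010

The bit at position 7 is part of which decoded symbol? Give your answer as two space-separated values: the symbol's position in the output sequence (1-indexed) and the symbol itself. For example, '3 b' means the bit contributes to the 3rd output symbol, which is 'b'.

Bit 0: prefix='1' (no match yet)
Bit 1: prefix='11' -> emit 'i', reset
Bit 2: prefix='0' (no match yet)
Bit 3: prefix='00' -> emit 'l', reset
Bit 4: prefix='1' (no match yet)
Bit 5: prefix='11' -> emit 'i', reset
Bit 6: prefix='1' (no match yet)
Bit 7: prefix='10' -> emit 'n', reset
Bit 8: prefix='1' (no match yet)
Bit 9: prefix='10' -> emit 'n', reset

Answer: 4 n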